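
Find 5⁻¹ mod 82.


Use the extended Euclidean algorithm to write 1 = 5·s + 82·t; then s mod 82 is the inverse.
Euclidean algorithm:
  5 = 0·82 + 5
  82 = 16·5 + 2
  5 = 2·2 + 1
  2 = 2·1 + 0
gcd(5,82) = 1
Back-substitution gives: 5·(33) + 82·(-2) = 1
So 5⁻¹ ≡ 33 ≡ 33 (mod 82)
Check: 5 × 33 = 165 ≡ 1 (mod 82) ✓

5⁻¹ ≡ 33 (mod 82)


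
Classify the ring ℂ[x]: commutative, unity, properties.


Polynomial ring over ℂ (an integral domain) is a commutative integral domain with unity 1
Commutative: Yes
Integral domain: Yes
Has unity: Yes

ℂ[x]: Commutative=Yes, Unity=Yes


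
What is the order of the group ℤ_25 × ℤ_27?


|A × B| = |A| · |B|
|ℤ_25 × ℤ_27| = 25 × 27 = 675

|ℤ_25 × ℤ_27| = 675


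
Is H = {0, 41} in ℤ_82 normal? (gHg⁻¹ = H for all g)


H = {0, 41} in ℤ_82
ℤ_82 is abelian; every subgroup of an abelian group is normal

Yes, normal subgroup


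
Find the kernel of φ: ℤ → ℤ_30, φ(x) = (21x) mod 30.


Kernel = preimage of identity
ker(φ) = {x ∈ ℤ : 21x ≡ 0 (mod 30)}. gcd(21,30) = 3, so 21x ≡ 0 (mod 30) ⟺ x ≡ 0 (mod 30/3 = 10). Hence ker(φ) = 10ℤ

ker(φ) = 10ℤ


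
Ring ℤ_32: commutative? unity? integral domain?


ℤ_32 is a commutative ring with unity 1; 32 = 2×16 is composite, so 2·16 ≡ 0 gives zero divisors (not an integral domain)
Commutative: Yes
Integral domain: No
Has unity: Yes

ℤ_32: Commutative=Yes, Unity=Yes


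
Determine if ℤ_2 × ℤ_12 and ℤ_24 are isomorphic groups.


Comparing ℤ_2 × ℤ_12 and ℤ_24:
gcd(2,12) = 2 ≠ 1. Max element order in ℤ_2×ℤ_12 is lcm(2,12) = 12 < 24, so it has no element of order 24

No, ℤ_2 × ℤ_12 ≇ ℤ_24


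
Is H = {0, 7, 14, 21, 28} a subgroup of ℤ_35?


Subgroup test for H = {0, 7, 14, 21, 28} in (ℤ_35, +):
(1) 0 ∈ H? Yes
(2) Closure: for all a,b ∈ H, (a+b) mod 35 ∈ H? Yes
(3) Inverses: for all a ∈ H, -a mod 35 ∈ H? Yes

Yes, H is a subgroup of ℤ_35


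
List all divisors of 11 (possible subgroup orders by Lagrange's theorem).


Lagrange's theorem: |H| divides |G|
|G| = 11
Divisors of 11: 1, 11

Possible subgroup orders: {1, 11}


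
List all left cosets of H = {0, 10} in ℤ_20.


H = {0, 10}, |H| = 2
Number of cosets = |G|/|H| = 20/2 = 10
0 + H = {0, 10}
1 + H = {1, 11}
2 + H = {2, 12}
3 + H = {3, 13}
4 + H = {4, 14}
5 + H = {5, 15}
6 + H = {6, 16}
7 + H = {7, 17}
8 + H = {8, 18}
9 + H = {9, 19}

Cosets: 0+H={0,10}; 1+H={1,11}; 2+H={2,12}; 3+H={3,13}; 4+H={4,14}; 5+H={5,15}; 6+H={6,16}; 7+H={7,17}; 8+H={8,18}; 9+H={9,19}


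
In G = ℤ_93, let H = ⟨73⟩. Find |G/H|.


|⟨73⟩| = n / gcd(73, 93) = 93 / 1 = 93
H is normal (ℤ_93 is abelian).
|G/H| = |G| / |H| = 93 / 93 = 1

|G/H| = 1


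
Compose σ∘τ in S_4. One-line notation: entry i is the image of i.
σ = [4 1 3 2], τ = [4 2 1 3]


σ∘τ: apply τ first, then σ
1 →τ 4 →σ 2
2 →τ 2 →σ 1
3 →τ 1 →σ 4
4 →τ 3 →σ 3

σ∘τ = [2 1 4 3]


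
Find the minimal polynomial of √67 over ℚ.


√67 satisfies x² - 67 = 0, irreducible over ℚ since 67 is squarefree

Minimal polynomial: x² - 67


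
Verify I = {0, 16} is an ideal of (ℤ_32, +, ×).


Check ideal conditions for I = {0, 16} in ℤ_32:
(1) I is an additive subgroup? Yes
(2) For r ∈ ℤ_32 and a ∈ I: r·a ∈ I? Yes

Yes, I is an ideal of ℤ_32


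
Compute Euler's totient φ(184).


Factor n: 184 = 2^3 × 23
φ(n) = n · ∏(1 - 1/p) over distinct primes p | n
φ(184) = 184 · (1 - 1/2) · (1 - 1/23) = 88

φ(184) = 88


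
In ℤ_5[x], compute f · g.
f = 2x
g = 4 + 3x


Expand and collect like terms; reduce coefficients mod 5:
x^0: 0·4 = 0 ≡ 0 (mod 5)
x^1: 0·3 + 2·4 = 8 ≡ 3 (mod 5)
x^2: 2·3 = 6 ≡ 1 (mod 5)
Result: 3x + x^2

f · g = 3x + x^2


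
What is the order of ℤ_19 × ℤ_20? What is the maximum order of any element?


|ℤ_19 × ℤ_20| = 19 × 20 = 380
Max element order = lcm(19,20) = 380
Cyclic? Yes (gcd=1)

|ℤ_19×ℤ_20| = 380, max element order = 380


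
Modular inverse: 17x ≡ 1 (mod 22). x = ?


Use the extended Euclidean algorithm to write 1 = 17·s + 22·t; then s mod 22 is the inverse.
Euclidean algorithm:
  17 = 0·22 + 17
  22 = 1·17 + 5
  17 = 3·5 + 2
  5 = 2·2 + 1
  2 = 2·1 + 0
gcd(17,22) = 1
Back-substitution gives: 17·(-9) + 22·(7) = 1
So 17⁻¹ ≡ -9 ≡ 13 (mod 22)
Check: 17 × 13 = 221 ≡ 1 (mod 22) ✓

17⁻¹ ≡ 13 (mod 22)


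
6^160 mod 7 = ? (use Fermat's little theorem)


Fermat's little theorem: if p is prime and gcd(a,p)=1, then a^(p-1) ≡ 1 (mod p)
p = 7 is prime, gcd(6,7) = 1
Reduce exponent: 160 mod 6 = 4
So 6^160 ≡ 6^4 (mod 7)
6^4 mod 7 = 1

6^160 ≡ 1 (mod 7)


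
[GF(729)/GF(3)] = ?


GF(729) = GF(3^6), so the extension degree is 6

[GF(729)/GF(3)] = 6


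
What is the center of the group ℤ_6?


Z(G) = {g ∈ G | gx = xg for all x ∈ G}
ℤ_6 is abelian, so Z(G) = G

Z(ℤ_6) = ℤ_6


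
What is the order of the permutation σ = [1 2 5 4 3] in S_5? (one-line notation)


Cycle decomposition: (3 5)
Cycle lengths: 2
Order = lcm(2) = 2

ord(σ) = 2


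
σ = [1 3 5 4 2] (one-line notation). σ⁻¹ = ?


To find σ⁻¹, swap domain and range:
σ(1) = 1 → σ⁻¹(1) = 1
σ(2) = 3 → σ⁻¹(3) = 2
σ(3) = 5 → σ⁻¹(5) = 3
σ(4) = 4 → σ⁻¹(4) = 4
σ(5) = 2 → σ⁻¹(2) = 5

σ⁻¹ = [1 5 2 4 3]


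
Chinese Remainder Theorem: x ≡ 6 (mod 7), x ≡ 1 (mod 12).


m₁ = 7, m₂ = 12, gcd = 1, so CRT applies. M = m₁·m₂ = 84
Let M₁ = M/m₁ = 12, M₂ = M/m₂ = 7
Find y₁ ≡ M₁⁻¹ (mod m₁): 12⁻¹ ≡ 3 (mod 7)
Find y₂ ≡ M₂⁻¹ (mod m₂): 7⁻¹ ≡ 7 (mod 12)
x = a₁·M₁·y₁ + a₂·M₂·y₂ = 6·12·3 + 1·7·7 = 265
Reduce mod 84: x ≡ 13
Check: 13 mod 7 = 6 ✓, 13 mod 12 = 1 ✓

x ≡ 13 (mod 84)


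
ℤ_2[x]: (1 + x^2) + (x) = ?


Add coefficients mod 2:
x^0: 1 + 0 = 1 (mod 2)
x^1: 0 + 1 = 1 (mod 2)
x^2: 1 + 0 = 1 (mod 2)
Result: 1 + x + x^2

f + g = 1 + x + x^2


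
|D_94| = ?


|D_n| = 2n (n rotations and n reflections)
|D_94| = 2×94 = 188

|D_94| = 188


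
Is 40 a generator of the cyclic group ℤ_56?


g generates ℤ_n iff gcd(g, n) = 1
gcd(40, 56) = 8
Since gcd = 8 ≠ 1, ⟨40⟩ has order 7 < 56, so 40 is not a generator.

No, 40 does not generate ℤ_56


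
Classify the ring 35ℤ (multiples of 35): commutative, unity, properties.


35ℤ is a commutative ring under +,× but has no multiplicative identity (1 ∉ 35ℤ); it has no zero divisors, but without unity it is not an integral domain
Commutative: Yes
Integral domain: No
Has unity: No

35ℤ (multiples of 35): Commutative=Yes, Unity=No


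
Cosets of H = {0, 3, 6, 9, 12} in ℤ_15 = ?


H = {0, 3, 6, 9, 12}, |H| = 5
Number of cosets = |G|/|H| = 15/5 = 3
0 + H = {0, 3, 6, 9, 12}
1 + H = {1, 4, 7, 10, 13}
2 + H = {2, 5, 8, 11, 14}

Cosets: 0+H={0,3,6,9,12}; 1+H={1,4,7,10,13}; 2+H={2,5,8,11,14}


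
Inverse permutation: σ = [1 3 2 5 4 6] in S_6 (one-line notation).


To find σ⁻¹, swap domain and range:
σ(1) = 1 → σ⁻¹(1) = 1
σ(2) = 3 → σ⁻¹(3) = 2
σ(3) = 2 → σ⁻¹(2) = 3
σ(4) = 5 → σ⁻¹(5) = 4
σ(5) = 4 → σ⁻¹(4) = 5
σ(6) = 6 → σ⁻¹(6) = 6

σ⁻¹ = [1 3 2 5 4 6]


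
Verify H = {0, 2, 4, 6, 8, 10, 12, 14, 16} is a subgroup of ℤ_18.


Subgroup test for H = {0, 2, 4, 6, 8, 10, 12, 14, 16} in (ℤ_18, +):
(1) 0 ∈ H? Yes
(2) Closure: for all a,b ∈ H, (a+b) mod 18 ∈ H? Yes
(3) Inverses: for all a ∈ H, -a mod 18 ∈ H? Yes

Yes, H is a subgroup of ℤ_18


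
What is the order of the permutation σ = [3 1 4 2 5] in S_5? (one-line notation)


Cycle decomposition: (1 3 4 2)
Cycle lengths: 4
Order = lcm(4) = 4

ord(σ) = 4


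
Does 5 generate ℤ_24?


g generates ℤ_n iff gcd(g, n) = 1
gcd(5, 24) = 1
Since gcd = 1, 5 is a generator.

Yes, 5 generates ℤ_24


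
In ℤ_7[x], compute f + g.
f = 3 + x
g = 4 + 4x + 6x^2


Add coefficients mod 7:
x^0: 3 + 4 = 0 (mod 7)
x^1: 1 + 4 = 5 (mod 7)
x^2: 0 + 6 = 6 (mod 7)
Result: 5x + 6x^2

f + g = 5x + 6x^2


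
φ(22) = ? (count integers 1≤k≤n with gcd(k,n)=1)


φ(n) = count of k ∈ {1,...,n} with gcd(k,n)=1
Coprimes to 22: {1, 3, 5, 7, 9, 13, 15, 17, 19, 21}
Count: 10

φ(22) = 10


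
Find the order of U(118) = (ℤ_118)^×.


U(n) is the group of units mod n; |U(n)| = φ(n)
|U(118)| = φ(118) = 58

|U(118) = (ℤ_118)^×| = 58


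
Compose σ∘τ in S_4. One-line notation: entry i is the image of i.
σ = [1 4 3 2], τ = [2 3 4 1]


σ∘τ: apply τ first, then σ
1 →τ 2 →σ 4
2 →τ 3 →σ 3
3 →τ 4 →σ 2
4 →τ 1 →σ 1

σ∘τ = [4 3 2 1]


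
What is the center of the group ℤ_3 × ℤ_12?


Z(G) = {g ∈ G | gx = xg for all x ∈ G}
Direct product of abelian groups is abelian, so Z(G) = G

Z(ℤ_3 × ℤ_12) = ℤ_3 × ℤ_12


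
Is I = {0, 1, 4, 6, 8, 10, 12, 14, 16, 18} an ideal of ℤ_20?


Check ideal conditions for I = {0, 1, 4, 6, 8, 10, 12, 14, 16, 18} in ℤ_20:
(1) I is an additive subgroup? No
(2) For r ∈ ℤ_20 and a ∈ I: r·a ∈ I? No  [counterexample: r=2, a=1, r·a mod 20 = 2 ∉ I]

No, I is not an ideal of ℤ_20


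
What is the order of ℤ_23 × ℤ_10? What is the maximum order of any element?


|ℤ_23 × ℤ_10| = 23 × 10 = 230
Max element order = lcm(23,10) = 230
Cyclic? Yes (gcd=1)

|ℤ_23×ℤ_10| = 230, max element order = 230


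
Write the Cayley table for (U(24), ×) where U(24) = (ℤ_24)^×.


Elements: {1, 5, 7, 11, 13, 17, 19, 23}
Operation: multiplication mod 24
Entry (a, b) = (a × b) mod 24

Cayley table:
   |  1 |  5 |  7 | 11 | 13 | 17 | 19 | 23
 1 |  1 |  5 |  7 | 11 | 13 | 17 | 19 | 23
 5 |  5 |  1 | 11 |  7 | 17 | 13 | 23 | 19
 7 |  7 | 11 |  1 |  5 | 19 | 23 | 13 | 17
11 | 11 |  7 |  5 |  1 | 23 | 19 | 17 | 13
13 | 13 | 17 | 19 | 23 |  1 |  5 |  7 | 11
17 | 17 | 13 | 23 | 19 |  5 |  1 | 11 |  7
19 | 19 | 23 | 13 | 17 |  7 | 11 |  1 |  5
23 | 23 | 19 | 17 | 13 | 11 |  7 |  5 |  1


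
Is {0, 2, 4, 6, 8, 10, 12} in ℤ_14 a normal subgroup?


H = {0, 2, 4, 6, 8, 10, 12} in ℤ_14
ℤ_14 is abelian; every subgroup of an abelian group is normal

Yes, normal subgroup


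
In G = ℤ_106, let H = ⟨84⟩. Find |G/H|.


|⟨84⟩| = n / gcd(84, 106) = 106 / 2 = 53
H is normal (ℤ_106 is abelian).
|G/H| = |G| / |H| = 106 / 53 = 2

|G/H| = 2


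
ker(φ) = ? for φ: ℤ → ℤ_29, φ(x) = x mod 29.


Kernel = preimage of identity
ker(φ) = {x ∈ ℤ : x ≡ 0 (mod 29)} = 29ℤ = {0, ±29, ±58, ...}

ker(φ) = 29ℤ


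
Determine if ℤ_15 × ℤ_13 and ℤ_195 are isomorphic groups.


Comparing ℤ_15 × ℤ_13 and ℤ_195:
gcd(15,13) = 1, so ℤ_15 × ℤ_13 ≅ ℤ_195 (CRT)

Yes, ℤ_15 × ℤ_13 ≅ ℤ_195


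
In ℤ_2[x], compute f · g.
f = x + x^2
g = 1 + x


Expand and collect like terms; reduce coefficients mod 2:
x^0: 0·1 = 0 ≡ 0 (mod 2)
x^1: 0·1 + 1·1 = 1 ≡ 1 (mod 2)
x^2: 1·1 + 1·1 = 2 ≡ 0 (mod 2)
x^3: 1·1 = 1 ≡ 1 (mod 2)
Result: x + x^3

f · g = x + x^3


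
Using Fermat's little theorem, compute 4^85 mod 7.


Fermat's little theorem: if p is prime and gcd(a,p)=1, then a^(p-1) ≡ 1 (mod p)
p = 7 is prime, gcd(4,7) = 1
Reduce exponent: 85 mod 6 = 1
So 4^85 ≡ 4^1 (mod 7)
4^1 mod 7 = 4

4^85 ≡ 4 (mod 7)


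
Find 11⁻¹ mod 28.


Use the extended Euclidean algorithm to write 1 = 11·s + 28·t; then s mod 28 is the inverse.
Euclidean algorithm:
  11 = 0·28 + 11
  28 = 2·11 + 6
  11 = 1·6 + 5
  6 = 1·5 + 1
  5 = 5·1 + 0
gcd(11,28) = 1
Back-substitution gives: 11·(-5) + 28·(2) = 1
So 11⁻¹ ≡ -5 ≡ 23 (mod 28)
Check: 11 × 23 = 253 ≡ 1 (mod 28) ✓

11⁻¹ ≡ 23 (mod 28)


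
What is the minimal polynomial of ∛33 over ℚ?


∛33 satisfies x³ - 33 = 0, irreducible over ℚ (no rational root; 33 is not a perfect cube)

Minimal polynomial: x³ - 33


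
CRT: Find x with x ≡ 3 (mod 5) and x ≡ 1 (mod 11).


m₁ = 5, m₂ = 11, gcd = 1, so CRT applies. M = m₁·m₂ = 55
Let M₁ = M/m₁ = 11, M₂ = M/m₂ = 5
Find y₁ ≡ M₁⁻¹ (mod m₁): 11⁻¹ ≡ 1 (mod 5)
Find y₂ ≡ M₂⁻¹ (mod m₂): 5⁻¹ ≡ 9 (mod 11)
x = a₁·M₁·y₁ + a₂·M₂·y₂ = 3·11·1 + 1·5·9 = 78
Reduce mod 55: x ≡ 23
Check: 23 mod 5 = 3 ✓, 23 mod 11 = 1 ✓

x ≡ 23 (mod 55)


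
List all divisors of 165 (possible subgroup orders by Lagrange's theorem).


Lagrange's theorem: |H| divides |G|
|G| = 165
Divisors of 165: 1, 3, 5, 11, 15, 33, 55, 165

Possible subgroup orders: {1, 3, 5, 11, 15, 33, 55, 165}


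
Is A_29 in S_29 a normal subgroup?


H = A_29 in S_29
A_29 has index 2 in S_29, and every subgroup of index 2 is normal

Yes, normal subgroup


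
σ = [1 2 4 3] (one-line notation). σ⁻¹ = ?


To find σ⁻¹, swap domain and range:
σ(1) = 1 → σ⁻¹(1) = 1
σ(2) = 2 → σ⁻¹(2) = 2
σ(3) = 4 → σ⁻¹(4) = 3
σ(4) = 3 → σ⁻¹(3) = 4

σ⁻¹ = [1 2 4 3]


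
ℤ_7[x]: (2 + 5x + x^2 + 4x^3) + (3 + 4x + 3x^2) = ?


Add coefficients mod 7:
x^0: 2 + 3 = 5 (mod 7)
x^1: 5 + 4 = 2 (mod 7)
x^2: 1 + 3 = 4 (mod 7)
x^3: 4 + 0 = 4 (mod 7)
Result: 5 + 2x + 4x^2 + 4x^3

f + g = 5 + 2x + 4x^2 + 4x^3


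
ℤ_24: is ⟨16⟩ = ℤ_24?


g generates ℤ_n iff gcd(g, n) = 1
gcd(16, 24) = 8
Since gcd = 8 ≠ 1, ⟨16⟩ has order 3 < 24, so 16 is not a generator.

No, 16 does not generate ℤ_24


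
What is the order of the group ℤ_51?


ℤ_n has n elements.

|ℤ_51| = 51


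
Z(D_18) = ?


Z(G) = {g ∈ G | gx = xg for all x ∈ G}
For even n, Z(D_n) = {e, r^(n/2)}: the 180° rotation r^9 commutes with every reflection and rotation

Z(D_18) = {e, r^9}


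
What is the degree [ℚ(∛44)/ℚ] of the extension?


∛44 has minimal polynomial x³ - 44 (irreducible over ℚ since 44 is not a perfect cube)

[ℚ(∛44)/ℚ] = 3


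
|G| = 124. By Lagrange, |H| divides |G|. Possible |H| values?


Lagrange's theorem: |H| divides |G|
|G| = 124
Divisors of 124: 1, 2, 4, 31, 62, 124

Possible subgroup orders: {1, 2, 4, 31, 62, 124}


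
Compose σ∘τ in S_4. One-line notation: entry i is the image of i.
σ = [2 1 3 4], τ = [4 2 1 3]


σ∘τ: apply τ first, then σ
1 →τ 4 →σ 4
2 →τ 2 →σ 1
3 →τ 1 →σ 2
4 →τ 3 →σ 3

σ∘τ = [4 1 2 3]


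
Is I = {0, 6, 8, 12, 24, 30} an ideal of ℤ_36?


Check ideal conditions for I = {0, 6, 8, 12, 24, 30} in ℤ_36:
(1) I is an additive subgroup? No
(2) For r ∈ ℤ_36 and a ∈ I: r·a ∈ I? No  [counterexample: r=2, a=8, r·a mod 36 = 16 ∉ I]

No, I is not an ideal of ℤ_36


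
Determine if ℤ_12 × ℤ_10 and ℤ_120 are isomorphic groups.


Comparing ℤ_12 × ℤ_10 and ℤ_120:
gcd(12,10) = 2 ≠ 1. Max element order in ℤ_12×ℤ_10 is lcm(12,10) = 60 < 120, so it has no element of order 120

No, ℤ_12 × ℤ_10 ≇ ℤ_120


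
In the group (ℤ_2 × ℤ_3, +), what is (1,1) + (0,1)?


Operation: componentwise addition mod (2, 3)
(1,1) + (0,1) = ((a₁+b₁) mod 2, (a₂+b₂) mod 3) with a = (1,1), b = (0,1)

(1,1) + (0,1) = (1,2)


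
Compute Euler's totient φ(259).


Factor n: 259 = 7 × 37
φ(n) = n · ∏(1 - 1/p) over distinct primes p | n
φ(259) = 259 · (1 - 1/7) · (1 - 1/37) = 216

φ(259) = 216


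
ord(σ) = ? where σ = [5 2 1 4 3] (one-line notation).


Cycle decomposition: (1 5 3)
Cycle lengths: 3
Order = lcm(3) = 3

ord(σ) = 3


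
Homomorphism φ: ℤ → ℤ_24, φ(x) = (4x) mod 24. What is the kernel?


Kernel = preimage of identity
ker(φ) = {x ∈ ℤ : 4x ≡ 0 (mod 24)}. gcd(4,24) = 4, so 4x ≡ 0 (mod 24) ⟺ x ≡ 0 (mod 24/4 = 6). Hence ker(φ) = 6ℤ

ker(φ) = 6ℤ


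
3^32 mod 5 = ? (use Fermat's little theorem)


Fermat's little theorem: if p is prime and gcd(a,p)=1, then a^(p-1) ≡ 1 (mod p)
p = 5 is prime, gcd(3,5) = 1
Reduce exponent: 32 mod 4 = 0
So 3^32 ≡ 3^0 (mod 5)
3^0 = 1

3^32 ≡ 1 (mod 5)


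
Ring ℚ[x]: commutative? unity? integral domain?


Polynomial ring over ℚ (an integral domain) is a commutative integral domain with unity 1
Commutative: Yes
Integral domain: Yes
Has unity: Yes

ℚ[x]: Commutative=Yes, Unity=Yes


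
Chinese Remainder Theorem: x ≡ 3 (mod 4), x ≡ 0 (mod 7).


m₁ = 4, m₂ = 7, gcd = 1, so CRT applies. M = m₁·m₂ = 28
Let M₁ = M/m₁ = 7, M₂ = M/m₂ = 4
Find y₁ ≡ M₁⁻¹ (mod m₁): 7⁻¹ ≡ 3 (mod 4)
Find y₂ ≡ M₂⁻¹ (mod m₂): 4⁻¹ ≡ 2 (mod 7)
x = a₁·M₁·y₁ + a₂·M₂·y₂ = 3·7·3 + 0·4·2 = 63
Reduce mod 28: x ≡ 7
Check: 7 mod 4 = 3 ✓, 7 mod 7 = 0 ✓

x ≡ 7 (mod 28)


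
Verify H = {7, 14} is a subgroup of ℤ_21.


Subgroup test for H = {7, 14} in (ℤ_21, +):
(1) 0 ∈ H? No
(2) Closure: for all a,b ∈ H, (a+b) mod 21 ∈ H? No  [counterexample: 7 + 14 = 0 ∉ H]
(3) Inverses: for all a ∈ H, -a mod 21 ∈ H? Yes

No, H is not a subgroup of ℤ_21


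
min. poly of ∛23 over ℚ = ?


∛23 satisfies x³ - 23 = 0, irreducible over ℚ (no rational root; 23 is not a perfect cube)

Minimal polynomial: x³ - 23


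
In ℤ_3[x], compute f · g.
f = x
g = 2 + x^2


Expand and collect like terms; reduce coefficients mod 3:
x^0: 0·2 = 0 ≡ 0 (mod 3)
x^1: 0·0 + 1·2 = 2 ≡ 2 (mod 3)
x^2: 0·1 + 1·0 = 0 ≡ 0 (mod 3)
x^3: 1·1 = 1 ≡ 1 (mod 3)
Result: 2x + x^3

f · g = 2x + x^3


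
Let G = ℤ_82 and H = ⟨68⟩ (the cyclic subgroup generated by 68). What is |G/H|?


|⟨68⟩| = n / gcd(68, 82) = 82 / 2 = 41
H is normal (ℤ_82 is abelian).
|G/H| = |G| / |H| = 82 / 41 = 2

|G/H| = 2


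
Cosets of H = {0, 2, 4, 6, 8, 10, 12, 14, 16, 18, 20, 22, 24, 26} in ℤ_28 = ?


H = {0, 2, 4, 6, 8, 10, 12, 14, 16, 18, 20, 22, 24, 26}, |H| = 14
Number of cosets = |G|/|H| = 28/14 = 2
0 + H = {0, 2, 4, 6, 8, 10, 12, 14, 16, 18, 20, 22, 24, 26}
1 + H = {1, 3, 5, 7, 9, 11, 13, 15, 17, 19, 21, 23, 25, 27}

Cosets: 0+H={0,2,4,6,8,10,12,14,16,18,20,22,24,26}; 1+H={1,3,5,7,9,11,13,15,17,19,21,23,25,27}


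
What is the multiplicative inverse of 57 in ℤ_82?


Use the extended Euclidean algorithm to write 1 = 57·s + 82·t; then s mod 82 is the inverse.
Euclidean algorithm:
  57 = 0·82 + 57
  82 = 1·57 + 25
  57 = 2·25 + 7
  25 = 3·7 + 4
  7 = 1·4 + 3
  4 = 1·3 + 1
  3 = 3·1 + 0
gcd(57,82) = 1
Back-substitution gives: 57·(-23) + 82·(16) = 1
So 57⁻¹ ≡ -23 ≡ 59 (mod 82)
Check: 57 × 59 = 3363 ≡ 1 (mod 82) ✓

57⁻¹ ≡ 59 (mod 82)


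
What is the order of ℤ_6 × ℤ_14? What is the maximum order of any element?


|ℤ_6 × ℤ_14| = 6 × 14 = 84
Max element order = lcm(6,14) = 42
Cyclic? No (gcd=2)

|ℤ_6×ℤ_14| = 84, max element order = 42


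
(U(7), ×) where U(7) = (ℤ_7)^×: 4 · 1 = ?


Operation: multiplication mod 7
4 · 1 = (a × b) mod 7 with a = 4, b = 1

4 · 1 = 4


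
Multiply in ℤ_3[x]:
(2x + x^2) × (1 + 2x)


Expand and collect like terms; reduce coefficients mod 3:
x^0: 0·1 = 0 ≡ 0 (mod 3)
x^1: 0·2 + 2·1 = 2 ≡ 2 (mod 3)
x^2: 2·2 + 1·1 = 5 ≡ 2 (mod 3)
x^3: 1·2 = 2 ≡ 2 (mod 3)
Result: 2x + 2x^2 + 2x^3

f · g = 2x + 2x^2 + 2x^3


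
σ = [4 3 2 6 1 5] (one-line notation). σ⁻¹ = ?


To find σ⁻¹, swap domain and range:
σ(1) = 4 → σ⁻¹(4) = 1
σ(2) = 3 → σ⁻¹(3) = 2
σ(3) = 2 → σ⁻¹(2) = 3
σ(4) = 6 → σ⁻¹(6) = 4
σ(5) = 1 → σ⁻¹(1) = 5
σ(6) = 5 → σ⁻¹(5) = 6

σ⁻¹ = [5 3 2 1 6 4]


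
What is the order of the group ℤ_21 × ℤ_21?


|A × B| = |A| · |B|
|ℤ_21 × ℤ_21| = 21 × 21 = 441

|ℤ_21 × ℤ_21| = 441


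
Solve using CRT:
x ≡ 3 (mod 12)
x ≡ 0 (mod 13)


m₁ = 12, m₂ = 13, gcd = 1, so CRT applies. M = m₁·m₂ = 156
Let M₁ = M/m₁ = 13, M₂ = M/m₂ = 12
Find y₁ ≡ M₁⁻¹ (mod m₁): 13⁻¹ ≡ 1 (mod 12)
Find y₂ ≡ M₂⁻¹ (mod m₂): 12⁻¹ ≡ 12 (mod 13)
x = a₁·M₁·y₁ + a₂·M₂·y₂ = 3·13·1 + 0·12·12 = 39
Reduce mod 156: x ≡ 39
Check: 39 mod 12 = 3 ✓, 39 mod 13 = 0 ✓

x ≡ 39 (mod 156)


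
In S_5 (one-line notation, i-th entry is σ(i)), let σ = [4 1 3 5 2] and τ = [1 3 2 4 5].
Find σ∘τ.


σ∘τ: apply τ first, then σ
1 →τ 1 →σ 4
2 →τ 3 →σ 3
3 →τ 2 →σ 1
4 →τ 4 →σ 5
5 →τ 5 →σ 2

σ∘τ = [4 3 1 5 2]


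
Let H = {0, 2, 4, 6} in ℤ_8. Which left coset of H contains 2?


2 + H = {2 + h (mod 8) : h ∈ H}
2+0=2, 2+2=4, 2+4=6, 2+6=0
2 + H = {0, 2, 4, 6} = 0 + H

2 + H = {0, 2, 4, 6}


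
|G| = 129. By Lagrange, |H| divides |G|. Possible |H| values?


Lagrange's theorem: |H| divides |G|
|G| = 129
Divisors of 129: 1, 3, 43, 129

Possible subgroup orders: {1, 3, 43, 129}


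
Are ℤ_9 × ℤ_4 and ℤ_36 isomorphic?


Comparing ℤ_9 × ℤ_4 and ℤ_36:
gcd(9,4) = 1, so ℤ_9 × ℤ_4 ≅ ℤ_36 (CRT)

Yes, ℤ_9 × ℤ_4 ≅ ℤ_36


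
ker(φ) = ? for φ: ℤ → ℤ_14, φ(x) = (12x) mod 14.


Kernel = preimage of identity
ker(φ) = {x ∈ ℤ : 12x ≡ 0 (mod 14)}. gcd(12,14) = 2, so 12x ≡ 0 (mod 14) ⟺ x ≡ 0 (mod 14/2 = 7). Hence ker(φ) = 7ℤ

ker(φ) = 7ℤ


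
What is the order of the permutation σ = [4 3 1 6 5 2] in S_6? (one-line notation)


Cycle decomposition: (1 4 6 2 3)
Cycle lengths: 5
Order = lcm(5) = 5

ord(σ) = 5


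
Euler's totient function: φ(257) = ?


Factor n: 257 = 257
φ(n) = n · ∏(1 - 1/p) over distinct primes p | n
φ(257) = 257 · (1 - 1/257) = 256

φ(257) = 256


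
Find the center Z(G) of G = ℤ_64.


Z(G) = {g ∈ G | gx = xg for all x ∈ G}
ℤ_64 is abelian, so Z(G) = G

Z(ℤ_64) = ℤ_64


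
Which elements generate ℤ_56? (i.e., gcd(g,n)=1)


g generates ℤ_n iff gcd(g,n) = 1
Prime factors of 56: 2, 7
Generators are g ∈ {1,...,55} not divisible by any of these primes.
Generators: {1, 3, 5, 9, 11, 13, 15, 17, 19, 23, 25, 27, 29, 31, 33, 37, 39, 41, 43, 45, 47, 51, 53, 55}
Number of generators = φ(56) = 24

Generators of ℤ_56 = {1, 3, 5, 9, 11, 13, 15, 17, 19, 23, 25, 27, 29, 31, 33, 37, 39, 41, 43, 45, 47, 51, 53, 55}


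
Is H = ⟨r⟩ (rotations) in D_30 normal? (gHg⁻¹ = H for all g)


H = ⟨r⟩ (rotations) in D_30
The rotation subgroup ⟨r⟩ has index 2 in D_30, so it is normal

Yes, normal subgroup


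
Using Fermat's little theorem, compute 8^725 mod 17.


Fermat's little theorem: if p is prime and gcd(a,p)=1, then a^(p-1) ≡ 1 (mod p)
p = 17 is prime, gcd(8,17) = 1
Reduce exponent: 725 mod 16 = 5
So 8^725 ≡ 8^5 (mod 17)
8^5 mod 17 = 9

8^725 ≡ 9 (mod 17)


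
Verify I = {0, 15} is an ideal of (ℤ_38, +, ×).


Check ideal conditions for I = {0, 15} in ℤ_38:
(1) I is an additive subgroup? No
(2) For r ∈ ℤ_38 and a ∈ I: r·a ∈ I? No  [counterexample: r=2, a=15, r·a mod 38 = 30 ∉ I]

No, I is not an ideal of ℤ_38


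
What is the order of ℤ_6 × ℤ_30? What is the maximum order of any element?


|ℤ_6 × ℤ_30| = 6 × 30 = 180
Max element order = lcm(6,30) = 30
Cyclic? No (gcd=6)

|ℤ_6×ℤ_30| = 180, max element order = 30


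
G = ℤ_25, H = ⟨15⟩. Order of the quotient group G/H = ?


|⟨15⟩| = n / gcd(15, 25) = 25 / 5 = 5
H is normal (ℤ_25 is abelian).
|G/H| = |G| / |H| = 25 / 5 = 5

|G/H| = 5


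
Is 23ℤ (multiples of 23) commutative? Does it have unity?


23ℤ is a commutative ring under +,× but has no multiplicative identity (1 ∉ 23ℤ); it has no zero divisors, but without unity it is not an integral domain
Commutative: Yes
Integral domain: No
Has unity: No

23ℤ (multiples of 23): Commutative=Yes, Unity=No


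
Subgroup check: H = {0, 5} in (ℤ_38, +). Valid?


Subgroup test for H = {0, 5} in (ℤ_38, +):
(1) 0 ∈ H? Yes
(2) Closure: for all a,b ∈ H, (a+b) mod 38 ∈ H? No  [counterexample: 5 + 5 = 10 ∉ H]
(3) Inverses: for all a ∈ H, -a mod 38 ∈ H? No

No, H is not a subgroup of ℤ_38


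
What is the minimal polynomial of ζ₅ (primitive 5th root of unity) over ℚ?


ζ₅ is a root of Φ₅(x) = x⁴ + x³ + x² + x + 1, irreducible over ℚ

Minimal polynomial: x⁴ + x³ + x² + x + 1


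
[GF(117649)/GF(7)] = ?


GF(117649) = GF(7^6), so the extension degree is 6

[GF(117649)/GF(7)] = 6


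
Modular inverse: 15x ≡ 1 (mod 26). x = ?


Use the extended Euclidean algorithm to write 1 = 15·s + 26·t; then s mod 26 is the inverse.
Euclidean algorithm:
  15 = 0·26 + 15
  26 = 1·15 + 11
  15 = 1·11 + 4
  11 = 2·4 + 3
  4 = 1·3 + 1
  3 = 3·1 + 0
gcd(15,26) = 1
Back-substitution gives: 15·(7) + 26·(-4) = 1
So 15⁻¹ ≡ 7 ≡ 7 (mod 26)
Check: 15 × 7 = 105 ≡ 1 (mod 26) ✓

15⁻¹ ≡ 7 (mod 26)


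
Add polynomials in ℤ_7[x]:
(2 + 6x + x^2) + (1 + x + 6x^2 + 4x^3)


Add coefficients mod 7:
x^0: 2 + 1 = 3 (mod 7)
x^1: 6 + 1 = 0 (mod 7)
x^2: 1 + 6 = 0 (mod 7)
x^3: 0 + 4 = 4 (mod 7)
Result: 3 + 4x^3

f + g = 3 + 4x^3


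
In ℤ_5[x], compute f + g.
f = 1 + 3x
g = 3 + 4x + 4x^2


Add coefficients mod 5:
x^0: 1 + 3 = 4 (mod 5)
x^1: 3 + 4 = 2 (mod 5)
x^2: 0 + 4 = 4 (mod 5)
Result: 4 + 2x + 4x^2

f + g = 4 + 2x + 4x^2


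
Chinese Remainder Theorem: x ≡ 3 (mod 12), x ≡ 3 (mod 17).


m₁ = 12, m₂ = 17, gcd = 1, so CRT applies. M = m₁·m₂ = 204
Let M₁ = M/m₁ = 17, M₂ = M/m₂ = 12
Find y₁ ≡ M₁⁻¹ (mod m₁): 17⁻¹ ≡ 5 (mod 12)
Find y₂ ≡ M₂⁻¹ (mod m₂): 12⁻¹ ≡ 10 (mod 17)
x = a₁·M₁·y₁ + a₂·M₂·y₂ = 3·17·5 + 3·12·10 = 615
Reduce mod 204: x ≡ 3
Check: 3 mod 12 = 3 ✓, 3 mod 17 = 3 ✓

x ≡ 3 (mod 204)


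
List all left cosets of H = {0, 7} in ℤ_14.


H = {0, 7}, |H| = 2
Number of cosets = |G|/|H| = 14/2 = 7
0 + H = {0, 7}
1 + H = {1, 8}
2 + H = {2, 9}
3 + H = {3, 10}
4 + H = {4, 11}
5 + H = {5, 12}
6 + H = {6, 13}

Cosets: 0+H={0,7}; 1+H={1,8}; 2+H={2,9}; 3+H={3,10}; 4+H={4,11}; 5+H={5,12}; 6+H={6,13}


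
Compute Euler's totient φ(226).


Factor n: 226 = 2 × 113
φ(n) = n · ∏(1 - 1/p) over distinct primes p | n
φ(226) = 226 · (1 - 1/2) · (1 - 1/113) = 112

φ(226) = 112


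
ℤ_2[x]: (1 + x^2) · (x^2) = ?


Expand and collect like terms; reduce coefficients mod 2:
x^0: 1·0 = 0 ≡ 0 (mod 2)
x^1: 1·0 + 0·0 = 0 ≡ 0 (mod 2)
x^2: 1·1 + 0·0 + 1·0 = 1 ≡ 1 (mod 2)
x^3: 0·1 + 1·0 = 0 ≡ 0 (mod 2)
x^4: 1·1 = 1 ≡ 1 (mod 2)
Result: x^2 + x^4

f · g = x^2 + x^4


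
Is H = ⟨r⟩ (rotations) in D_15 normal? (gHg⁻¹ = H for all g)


H = ⟨r⟩ (rotations) in D_15
The rotation subgroup ⟨r⟩ has index 2 in D_15, so it is normal

Yes, normal subgroup


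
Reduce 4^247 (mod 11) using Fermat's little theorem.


Fermat's little theorem: if p is prime and gcd(a,p)=1, then a^(p-1) ≡ 1 (mod p)
p = 11 is prime, gcd(4,11) = 1
Reduce exponent: 247 mod 10 = 7
So 4^247 ≡ 4^7 (mod 11)
4^7 mod 11 = 5

4^247 ≡ 5 (mod 11)


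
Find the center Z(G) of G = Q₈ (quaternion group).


Z(G) = {g ∈ G | gx = xg for all x ∈ G}
In Q₈ = {±1, ±i, ±j, ±k}, only ±1 commute with every element

Z(Q₈ (quaternion group)) = {1, -1}


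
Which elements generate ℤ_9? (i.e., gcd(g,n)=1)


g generates ℤ_n iff gcd(g,n) = 1
Checking each g ∈ {1,...,8}:
gcd(1,9) = 1
gcd(2,9) = 1
gcd(3,9) = 3
gcd(4,9) = 1
gcd(5,9) = 1
gcd(6,9) = 3
gcd(7,9) = 1
gcd(8,9) = 1
Generators: {1, 2, 4, 5, 7, 8}
Number of generators = φ(9) = 6

Generators of ℤ_9 = {1, 2, 4, 5, 7, 8}


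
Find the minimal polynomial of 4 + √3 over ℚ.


Let α = 4 + √3. Then α - 4 = √3, so (α - 4)² = 3, giving α² - 8α + 13 = 0. Degree 2 and α ∉ ℚ, so this is the minimal polynomial.

Minimal polynomial: x² - 8x + 13


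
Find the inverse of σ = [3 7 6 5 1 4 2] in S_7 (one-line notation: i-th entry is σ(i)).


To find σ⁻¹, swap domain and range:
σ(1) = 3 → σ⁻¹(3) = 1
σ(2) = 7 → σ⁻¹(7) = 2
σ(3) = 6 → σ⁻¹(6) = 3
σ(4) = 5 → σ⁻¹(5) = 4
σ(5) = 1 → σ⁻¹(1) = 5
σ(6) = 4 → σ⁻¹(4) = 6
σ(7) = 2 → σ⁻¹(2) = 7

σ⁻¹ = [5 7 1 6 4 3 2]


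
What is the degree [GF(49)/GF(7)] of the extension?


GF(49) = GF(7^2), so the extension degree is 2

[GF(49)/GF(7)] = 2


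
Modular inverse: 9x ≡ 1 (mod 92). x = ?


Use the extended Euclidean algorithm to write 1 = 9·s + 92·t; then s mod 92 is the inverse.
Euclidean algorithm:
  9 = 0·92 + 9
  92 = 10·9 + 2
  9 = 4·2 + 1
  2 = 2·1 + 0
gcd(9,92) = 1
Back-substitution gives: 9·(41) + 92·(-4) = 1
So 9⁻¹ ≡ 41 ≡ 41 (mod 92)
Check: 9 × 41 = 369 ≡ 1 (mod 92) ✓

9⁻¹ ≡ 41 (mod 92)


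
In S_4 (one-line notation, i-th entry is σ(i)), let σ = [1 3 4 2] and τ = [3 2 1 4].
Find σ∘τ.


σ∘τ: apply τ first, then σ
1 →τ 3 →σ 4
2 →τ 2 →σ 3
3 →τ 1 →σ 1
4 →τ 4 →σ 2

σ∘τ = [4 3 1 2]


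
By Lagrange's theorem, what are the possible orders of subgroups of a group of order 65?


Lagrange's theorem: |H| divides |G|
|G| = 65
Divisors of 65: 1, 5, 13, 65

Possible subgroup orders: {1, 5, 13, 65}


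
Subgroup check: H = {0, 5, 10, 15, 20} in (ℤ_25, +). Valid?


Subgroup test for H = {0, 5, 10, 15, 20} in (ℤ_25, +):
(1) 0 ∈ H? Yes
(2) Closure: for all a,b ∈ H, (a+b) mod 25 ∈ H? Yes
(3) Inverses: for all a ∈ H, -a mod 25 ∈ H? Yes

Yes, H is a subgroup of ℤ_25


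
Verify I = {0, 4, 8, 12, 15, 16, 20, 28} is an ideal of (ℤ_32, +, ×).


Check ideal conditions for I = {0, 4, 8, 12, 15, 16, 20, 28} in ℤ_32:
(1) I is an additive subgroup? No
(2) For r ∈ ℤ_32 and a ∈ I: r·a ∈ I? No  [counterexample: r=2, a=12, r·a mod 32 = 24 ∉ I]

No, I is not an ideal of ℤ_32


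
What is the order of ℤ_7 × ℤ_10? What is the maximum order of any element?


|ℤ_7 × ℤ_10| = 7 × 10 = 70
Max element order = lcm(7,10) = 70
Cyclic? Yes (gcd=1)

|ℤ_7×ℤ_10| = 70, max element order = 70


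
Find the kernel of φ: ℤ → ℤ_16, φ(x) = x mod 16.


Kernel = preimage of identity
ker(φ) = {x ∈ ℤ : x ≡ 0 (mod 16)} = 16ℤ = {0, ±16, ±32, ...}

ker(φ) = 16ℤ


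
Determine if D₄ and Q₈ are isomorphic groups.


Comparing D₄ and Q₈:
D₄ has 5 elements of order 2; Q₈ has only 1

No, D₄ ≇ Q₈


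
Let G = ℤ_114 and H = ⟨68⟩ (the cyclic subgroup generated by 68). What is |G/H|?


|⟨68⟩| = n / gcd(68, 114) = 114 / 2 = 57
H is normal (ℤ_114 is abelian).
|G/H| = |G| / |H| = 114 / 57 = 2

|G/H| = 2


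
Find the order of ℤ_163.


ℤ_n has n elements.

|ℤ_163| = 163


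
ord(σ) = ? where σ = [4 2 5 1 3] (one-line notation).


Cycle decomposition: (1 4) (3 5)
Cycle lengths: 2, 2
Order = lcm(2, 2) = 2

ord(σ) = 2


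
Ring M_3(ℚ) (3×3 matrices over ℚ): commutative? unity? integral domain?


Matrix multiplication is non-commutative for n ≥ 2; the identity matrix I is the unity; singular matrices give zero divisors, so not an integral domain
Commutative: No
Integral domain: No
Has unity: Yes

M_3(ℚ) (3×3 matrices over ℚ): Commutative=No, Unity=Yes


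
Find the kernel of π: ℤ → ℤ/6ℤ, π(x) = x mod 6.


Kernel = preimage of identity
ker(π) = multiples of 6 = 6ℤ

ker(π) = 6ℤ


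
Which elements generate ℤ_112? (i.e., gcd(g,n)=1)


g generates ℤ_n iff gcd(g,n) = 1
Prime factors of 112: 2, 7
Generators are g ∈ {1,...,111} not divisible by any of these primes.
Generators: {1, 3, 5, 9, 11, 13, 15, 17, 19, 23, 25, 27, 29, 31, 33, 37, 39, 41, 43, 45, 47, 51, 53, 55, 57, 59, 61, 65, 67, 69, 71, 73, 75, 79, 81, 83, 85, 87, 89, 93, 95, 97, 99, 101, 103, 107, 109, 111}
Number of generators = φ(112) = 48

Generators of ℤ_112 = {1, 3, 5, 9, 11, 13, 15, 17, 19, 23, 25, 27, 29, 31, 33, 37, 39, 41, 43, 45, 47, 51, 53, 55, 57, 59, 61, 65, 67, 69, 71, 73, 75, 79, 81, 83, 85, 87, 89, 93, 95, 97, 99, 101, 103, 107, 109, 111}


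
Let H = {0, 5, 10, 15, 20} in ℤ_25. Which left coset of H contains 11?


11 + H = {11 + h (mod 25) : h ∈ H}
11+0=11, 11+5=16, 11+10=21, 11+15=1, 11+20=6
11 + H = {1, 6, 11, 16, 21} = 1 + H

11 + H = {1, 6, 11, 16, 21}


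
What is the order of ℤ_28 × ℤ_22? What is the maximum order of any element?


|ℤ_28 × ℤ_22| = 28 × 22 = 616
Max element order = lcm(28,22) = 308
Cyclic? No (gcd=2)

|ℤ_28×ℤ_22| = 616, max element order = 308


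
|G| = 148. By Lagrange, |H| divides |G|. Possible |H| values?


Lagrange's theorem: |H| divides |G|
|G| = 148
Divisors of 148: 1, 2, 4, 37, 74, 148

Possible subgroup orders: {1, 2, 4, 37, 74, 148}


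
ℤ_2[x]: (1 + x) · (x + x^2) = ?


Expand and collect like terms; reduce coefficients mod 2:
x^0: 1·0 = 0 ≡ 0 (mod 2)
x^1: 1·1 + 1·0 = 1 ≡ 1 (mod 2)
x^2: 1·1 + 1·1 = 2 ≡ 0 (mod 2)
x^3: 1·1 = 1 ≡ 1 (mod 2)
Result: x + x^3

f · g = x + x^3


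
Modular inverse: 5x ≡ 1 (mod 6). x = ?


Use the extended Euclidean algorithm to write 1 = 5·s + 6·t; then s mod 6 is the inverse.
Euclidean algorithm:
  5 = 0·6 + 5
  6 = 1·5 + 1
  5 = 5·1 + 0
gcd(5,6) = 1
Back-substitution gives: 5·(-1) + 6·(1) = 1
So 5⁻¹ ≡ -1 ≡ 5 (mod 6)
Check: 5 × 5 = 25 ≡ 1 (mod 6) ✓

5⁻¹ ≡ 5 (mod 6)


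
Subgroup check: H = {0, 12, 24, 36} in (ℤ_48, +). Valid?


Subgroup test for H = {0, 12, 24, 36} in (ℤ_48, +):
(1) 0 ∈ H? Yes
(2) Closure: for all a,b ∈ H, (a+b) mod 48 ∈ H? Yes
(3) Inverses: for all a ∈ H, -a mod 48 ∈ H? Yes

Yes, H is a subgroup of ℤ_48


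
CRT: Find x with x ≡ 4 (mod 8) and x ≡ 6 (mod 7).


m₁ = 8, m₂ = 7, gcd = 1, so CRT applies. M = m₁·m₂ = 56
Let M₁ = M/m₁ = 7, M₂ = M/m₂ = 8
Find y₁ ≡ M₁⁻¹ (mod m₁): 7⁻¹ ≡ 7 (mod 8)
Find y₂ ≡ M₂⁻¹ (mod m₂): 8⁻¹ ≡ 1 (mod 7)
x = a₁·M₁·y₁ + a₂·M₂·y₂ = 4·7·7 + 6·8·1 = 244
Reduce mod 56: x ≡ 20
Check: 20 mod 8 = 4 ✓, 20 mod 7 = 6 ✓

x ≡ 20 (mod 56)


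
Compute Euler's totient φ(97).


Factor n: 97 = 97
φ(n) = n · ∏(1 - 1/p) over distinct primes p | n
φ(97) = 97 · (1 - 1/97) = 96

φ(97) = 96


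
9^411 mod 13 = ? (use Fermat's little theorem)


Fermat's little theorem: if p is prime and gcd(a,p)=1, then a^(p-1) ≡ 1 (mod p)
p = 13 is prime, gcd(9,13) = 1
Reduce exponent: 411 mod 12 = 3
So 9^411 ≡ 9^3 (mod 13)
9^3 mod 13 = 1

9^411 ≡ 1 (mod 13)


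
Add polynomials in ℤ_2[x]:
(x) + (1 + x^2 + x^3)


Add coefficients mod 2:
x^0: 0 + 1 = 1 (mod 2)
x^1: 1 + 0 = 1 (mod 2)
x^2: 0 + 1 = 1 (mod 2)
x^3: 0 + 1 = 1 (mod 2)
Result: 1 + x + x^2 + x^3

f + g = 1 + x + x^2 + x^3


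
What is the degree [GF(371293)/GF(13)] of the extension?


GF(371293) = GF(13^5), so the extension degree is 5

[GF(371293)/GF(13)] = 5


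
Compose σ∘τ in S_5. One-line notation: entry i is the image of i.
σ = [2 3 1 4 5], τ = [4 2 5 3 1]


σ∘τ: apply τ first, then σ
1 →τ 4 →σ 4
2 →τ 2 →σ 3
3 →τ 5 →σ 5
4 →τ 3 →σ 1
5 →τ 1 →σ 2

σ∘τ = [4 3 5 1 2]


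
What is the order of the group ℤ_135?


ℤ_n has n elements.

|ℤ_135| = 135


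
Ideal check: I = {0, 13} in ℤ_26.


Check ideal conditions for I = {0, 13} in ℤ_26:
(1) I is an additive subgroup? Yes
(2) For r ∈ ℤ_26 and a ∈ I: r·a ∈ I? Yes

Yes, I is an ideal of ℤ_26


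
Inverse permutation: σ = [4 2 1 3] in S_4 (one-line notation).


To find σ⁻¹, swap domain and range:
σ(1) = 4 → σ⁻¹(4) = 1
σ(2) = 2 → σ⁻¹(2) = 2
σ(3) = 1 → σ⁻¹(1) = 3
σ(4) = 3 → σ⁻¹(3) = 4

σ⁻¹ = [3 2 4 1]


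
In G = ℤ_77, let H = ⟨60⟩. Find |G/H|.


|⟨60⟩| = n / gcd(60, 77) = 77 / 1 = 77
H is normal (ℤ_77 is abelian).
|G/H| = |G| / |H| = 77 / 77 = 1

|G/H| = 1


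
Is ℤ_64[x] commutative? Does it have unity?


ℤ_64 has zero divisors (2·32 ≡ 0), and these lift to constant zero divisors in ℤ_64[x]; so not an integral domain
Commutative: Yes
Integral domain: No
Has unity: Yes

ℤ_64[x]: Commutative=Yes, Unity=Yes


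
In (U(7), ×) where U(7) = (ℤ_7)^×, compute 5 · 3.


Operation: multiplication mod 7
5 · 3 = (a × b) mod 7 with a = 5, b = 3

5 · 3 = 1


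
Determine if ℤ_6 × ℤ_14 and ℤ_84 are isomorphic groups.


Comparing ℤ_6 × ℤ_14 and ℤ_84:
gcd(6,14) = 2 ≠ 1. Max element order in ℤ_6×ℤ_14 is lcm(6,14) = 42 < 84, so it has no element of order 84

No, ℤ_6 × ℤ_14 ≇ ℤ_84


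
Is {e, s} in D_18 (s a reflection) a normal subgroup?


H = {e, s} in D_18 (s a reflection)
r·s·r⁻¹ = sr⁻² ≠ s for n ≥ 3, so {e, s} is not closed under conjugation

No, not a normal subgroup


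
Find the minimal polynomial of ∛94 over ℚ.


∛94 satisfies x³ - 94 = 0, irreducible over ℚ (no rational root; 94 is not a perfect cube)

Minimal polynomial: x³ - 94


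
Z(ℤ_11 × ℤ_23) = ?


Z(G) = {g ∈ G | gx = xg for all x ∈ G}
Direct product of abelian groups is abelian, so Z(G) = G

Z(ℤ_11 × ℤ_23) = ℤ_11 × ℤ_23


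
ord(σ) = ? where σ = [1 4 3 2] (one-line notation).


Cycle decomposition: (2 4)
Cycle lengths: 2
Order = lcm(2) = 2

ord(σ) = 2


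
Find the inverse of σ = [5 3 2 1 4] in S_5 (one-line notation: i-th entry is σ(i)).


To find σ⁻¹, swap domain and range:
σ(1) = 5 → σ⁻¹(5) = 1
σ(2) = 3 → σ⁻¹(3) = 2
σ(3) = 2 → σ⁻¹(2) = 3
σ(4) = 1 → σ⁻¹(1) = 4
σ(5) = 4 → σ⁻¹(4) = 5

σ⁻¹ = [4 3 2 5 1]


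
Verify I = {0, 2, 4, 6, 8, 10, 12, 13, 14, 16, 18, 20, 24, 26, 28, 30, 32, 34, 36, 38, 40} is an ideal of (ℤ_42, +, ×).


Check ideal conditions for I = {0, 2, 4, 6, 8, 10, 12, 13, 14, 16, 18, 20, 24, 26, 28, 30, 32, 34, 36, 38, 40} in ℤ_42:
(1) I is an additive subgroup? No
(2) For r ∈ ℤ_42 and a ∈ I: r·a ∈ I? No  [counterexample: r=2, a=32, r·a mod 42 = 22 ∉ I]

No, I is not an ideal of ℤ_42


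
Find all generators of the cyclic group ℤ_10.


g generates ℤ_n iff gcd(g,n) = 1
Checking each g ∈ {1,...,9}:
gcd(1,10) = 1
gcd(2,10) = 2
gcd(3,10) = 1
gcd(4,10) = 2
gcd(5,10) = 5
gcd(6,10) = 2
gcd(7,10) = 1
gcd(8,10) = 2
gcd(9,10) = 1
Generators: {1, 3, 7, 9}
Number of generators = φ(10) = 4

Generators of ℤ_10 = {1, 3, 7, 9}


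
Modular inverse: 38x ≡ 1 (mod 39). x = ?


Use the extended Euclidean algorithm to write 1 = 38·s + 39·t; then s mod 39 is the inverse.
Euclidean algorithm:
  38 = 0·39 + 38
  39 = 1·38 + 1
  38 = 38·1 + 0
gcd(38,39) = 1
Back-substitution gives: 38·(-1) + 39·(1) = 1
So 38⁻¹ ≡ -1 ≡ 38 (mod 39)
Check: 38 × 38 = 1444 ≡ 1 (mod 39) ✓

38⁻¹ ≡ 38 (mod 39)


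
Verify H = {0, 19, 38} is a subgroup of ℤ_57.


Subgroup test for H = {0, 19, 38} in (ℤ_57, +):
(1) 0 ∈ H? Yes
(2) Closure: for all a,b ∈ H, (a+b) mod 57 ∈ H? Yes
(3) Inverses: for all a ∈ H, -a mod 57 ∈ H? Yes

Yes, H is a subgroup of ℤ_57


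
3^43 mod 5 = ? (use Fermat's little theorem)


Fermat's little theorem: if p is prime and gcd(a,p)=1, then a^(p-1) ≡ 1 (mod p)
p = 5 is prime, gcd(3,5) = 1
Reduce exponent: 43 mod 4 = 3
So 3^43 ≡ 3^3 (mod 5)
3^3 mod 5 = 2

3^43 ≡ 2 (mod 5)


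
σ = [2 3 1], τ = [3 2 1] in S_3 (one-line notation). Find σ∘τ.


σ∘τ: apply τ first, then σ
1 →τ 3 →σ 1
2 →τ 2 →σ 3
3 →τ 1 →σ 2

σ∘τ = [1 3 2]


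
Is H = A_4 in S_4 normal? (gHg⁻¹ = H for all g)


H = A_4 in S_4
A_4 has index 2 in S_4, and every subgroup of index 2 is normal

Yes, normal subgroup


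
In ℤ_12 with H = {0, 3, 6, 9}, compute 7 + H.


7 + H = {7 + h (mod 12) : h ∈ H}
7+0=7, 7+3=10, 7+6=1, 7+9=4
7 + H = {1, 4, 7, 10} = 1 + H

7 + H = {1, 4, 7, 10}


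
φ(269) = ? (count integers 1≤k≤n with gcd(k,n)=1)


Factor n: 269 = 269
φ(n) = n · ∏(1 - 1/p) over distinct primes p | n
φ(269) = 269 · (1 - 1/269) = 268

φ(269) = 268
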